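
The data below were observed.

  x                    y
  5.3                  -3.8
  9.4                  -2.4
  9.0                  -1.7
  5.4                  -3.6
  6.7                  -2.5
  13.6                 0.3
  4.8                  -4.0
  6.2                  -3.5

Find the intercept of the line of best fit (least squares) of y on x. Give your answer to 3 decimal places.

n = 8, Σx = 60.4, Σy = -21.2, Σxy = -131.01, Σx² = 517.94
Sxx = Σx² − (Σx)²/n = 517.94 − 456.02 = 61.92
Sxy = Σxy − (Σx)(Σy)/n = -131.01 − (-160.06) = 29.05
b = Sxy/Sxx = 29.05/61.92 = 0.469154
a = ȳ − b·x̄ = -2.65 − 0.469154·7.55 = -6.192111

-6.192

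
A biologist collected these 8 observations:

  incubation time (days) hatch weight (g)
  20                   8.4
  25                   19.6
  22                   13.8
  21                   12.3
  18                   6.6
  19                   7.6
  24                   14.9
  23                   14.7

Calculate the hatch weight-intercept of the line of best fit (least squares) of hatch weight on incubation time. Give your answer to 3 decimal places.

n = 8, Σx = 172, Σy = 97.9, Σxy = 2178.8, Σx² = 3740
Sxx = Σx² − (Σx)²/n = 3740 − 3698 = 42
Sxy = Σxy − (Σx)(Σy)/n = 2178.8 − 2104.85 = 73.95
b = Sxy/Sxx = 73.95/42 = 1.760714
a = ȳ − b·x̄ = 12.2375 − 1.760714·21.5 = -25.617857

-25.618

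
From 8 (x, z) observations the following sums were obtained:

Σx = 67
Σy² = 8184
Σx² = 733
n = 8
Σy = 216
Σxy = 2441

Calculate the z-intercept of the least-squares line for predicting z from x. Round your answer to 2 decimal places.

-3.80

Sxx = Σx² − (Σx)²/n = 733 − 561.125 = 171.875
Sxy = Σxy − (Σx)(Σy)/n = 2441 − 1809 = 632
b = Sxy/Sxx = 632/171.875 = 3.677091
a = ȳ − b·x̄ = 27 − 3.677091·8.375 = -3.795636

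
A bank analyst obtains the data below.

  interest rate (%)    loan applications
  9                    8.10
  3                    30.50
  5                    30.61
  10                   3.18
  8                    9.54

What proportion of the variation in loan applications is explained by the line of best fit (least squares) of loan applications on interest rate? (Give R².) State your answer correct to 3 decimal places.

n = 5, Σx = 35, Σy = 81.93, Σxy = 425.57, Σx² = 279, Σy² = 2033.9561
Sxx = Σx² − (Σx)²/n = 279 − 245 = 34
Sxy = Σxy − (Σx)(Σy)/n = 425.57 − 573.51 = -147.94
Syy = Σy² − (Σy)²/n = 2033.9561 − 1342.50498 = 691.45112
R² = Sxy²/(Sxx·Syy) = (-147.94)²/(34·691.45112) = 0.930960

0.931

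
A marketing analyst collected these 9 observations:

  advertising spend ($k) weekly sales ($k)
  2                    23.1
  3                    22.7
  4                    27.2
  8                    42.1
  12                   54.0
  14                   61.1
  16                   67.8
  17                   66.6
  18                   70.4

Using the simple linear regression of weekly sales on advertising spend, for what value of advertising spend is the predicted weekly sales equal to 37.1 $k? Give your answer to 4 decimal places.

n = 9, Σx = 94, Σy = 435, Σxy = 5547.5, Σx² = 1302
Sxx = Σx² − (Σx)²/n = 1302 − 981.777778 = 320.222222
Sxy = Σxy − (Σx)(Σy)/n = 5547.5 − 4543.333333 = 1004.166667
b = Sxy/Sxx = 1004.166667/320.222222 = 3.135843
a = ȳ − b·x̄ = 48.333333 − 3.135843·10.444444 = 15.581194
Set a + b·x = 37.1: x = (37.1 − 15.581194) / 3.135843 = 6.862207

6.8622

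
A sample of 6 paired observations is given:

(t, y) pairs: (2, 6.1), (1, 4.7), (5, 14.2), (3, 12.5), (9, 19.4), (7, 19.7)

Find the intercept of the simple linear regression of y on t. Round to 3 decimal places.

3.937

n = 6, Σx = 27, Σy = 76.6, Σxy = 437.9, Σx² = 169
Sxx = Σx² − (Σx)²/n = 169 − 121.5 = 47.5
Sxy = Σxy − (Σx)(Σy)/n = 437.9 − 344.7 = 93.2
b = Sxy/Sxx = 93.2/47.5 = 1.962105
a = ȳ − b·x̄ = 12.766667 − 1.962105·4.5 = 3.937193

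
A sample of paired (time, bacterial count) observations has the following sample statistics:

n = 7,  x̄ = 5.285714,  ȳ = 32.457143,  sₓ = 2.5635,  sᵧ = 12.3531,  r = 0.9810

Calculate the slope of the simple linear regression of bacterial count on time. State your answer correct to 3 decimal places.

4.727

b = r · sᵧ/sₓ = 0.981 · 12.3531/2.5635 = 4.727283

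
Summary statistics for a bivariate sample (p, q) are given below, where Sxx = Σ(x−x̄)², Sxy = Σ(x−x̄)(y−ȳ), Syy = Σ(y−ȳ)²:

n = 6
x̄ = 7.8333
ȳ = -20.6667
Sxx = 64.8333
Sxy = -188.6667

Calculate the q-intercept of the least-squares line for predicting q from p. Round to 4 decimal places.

2.1284

b = Sxy/Sxx = -188.6667/64.8333 = -2.910028
a = ȳ − b·x̄ = -20.6667 − (-2.910028)·7.8333 = 2.128420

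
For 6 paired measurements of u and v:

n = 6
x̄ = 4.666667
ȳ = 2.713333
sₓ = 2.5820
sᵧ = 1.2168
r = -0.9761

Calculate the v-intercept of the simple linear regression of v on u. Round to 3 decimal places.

b = r · sᵧ/sₓ = -0.9761 · 1.2168/2.582 = -0.459999
a = ȳ − b·x̄ = 2.713333 − (-0.459999)·4.666667 = 4.859997

4.860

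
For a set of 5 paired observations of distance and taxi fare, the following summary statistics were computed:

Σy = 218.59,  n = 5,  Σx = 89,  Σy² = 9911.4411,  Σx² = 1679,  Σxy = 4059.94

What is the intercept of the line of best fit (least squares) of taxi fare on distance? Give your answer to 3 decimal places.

11.979

Sxx = Σx² − (Σx)²/n = 1679 − 1584.2 = 94.8
Sxy = Σxy − (Σx)(Σy)/n = 4059.94 − 3890.902 = 169.038
b = Sxy/Sxx = 169.038/94.8 = 1.783101
a = ȳ − b·x̄ = 43.718 − 1.783101·17.8 = 11.978797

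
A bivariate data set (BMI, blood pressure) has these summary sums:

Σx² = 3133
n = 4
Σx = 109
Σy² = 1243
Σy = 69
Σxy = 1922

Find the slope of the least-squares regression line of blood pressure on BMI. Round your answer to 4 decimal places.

0.2565

Sxx = Σx² − (Σx)²/n = 3133 − 2970.25 = 162.75
Sxy = Σxy − (Σx)(Σy)/n = 1922 − 1880.25 = 41.75
b = Sxy/Sxx = 41.75/162.75 = 0.256528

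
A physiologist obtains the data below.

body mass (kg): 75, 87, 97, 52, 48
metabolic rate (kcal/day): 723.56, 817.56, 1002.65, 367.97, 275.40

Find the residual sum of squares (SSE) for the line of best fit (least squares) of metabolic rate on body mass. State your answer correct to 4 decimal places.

3694.4419

n = 5, Σx = 359, Σy = 3187.14, Σxy = 255005.41, Σx² = 27611, Σy² = 2408497.5306
Sxx = Σx² − (Σx)²/n = 27611 − 25776.2 = 1834.8
Sxy = Σxy − (Σx)(Σy)/n = 255005.41 − 228836.652 = 26168.758
Syy = Σy² − (Σy)²/n = 2408497.5306 − 2031572.27592 = 376925.25468
b = Sxy/Sxx = 26168.758/1834.8 = 14.262458
SSE = Syy − b·Sxy = 376925.25468 − 14.262458·26168.758 = 3694.441914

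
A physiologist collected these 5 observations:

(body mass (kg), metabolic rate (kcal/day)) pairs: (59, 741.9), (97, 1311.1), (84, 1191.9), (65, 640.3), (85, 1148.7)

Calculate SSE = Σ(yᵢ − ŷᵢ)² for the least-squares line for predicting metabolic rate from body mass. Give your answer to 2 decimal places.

n = 5, Σx = 390, Σy = 5033.9, Σxy = 410327.4, Σx² = 31396, Σy² = 5419520.21
Sxx = Σx² − (Σx)²/n = 31396 − 30420 = 976
Sxy = Σxy − (Σx)(Σy)/n = 410327.4 − 392644.2 = 17683.2
Syy = Σy² − (Σy)²/n = 5419520.21 − 5068029.842 = 351490.368
b = Sxy/Sxx = 17683.2/976 = 18.118033
SSE = Syy − b·Sxy = 351490.368 − 18.118033·17683.2 = 31105.570623

31105.57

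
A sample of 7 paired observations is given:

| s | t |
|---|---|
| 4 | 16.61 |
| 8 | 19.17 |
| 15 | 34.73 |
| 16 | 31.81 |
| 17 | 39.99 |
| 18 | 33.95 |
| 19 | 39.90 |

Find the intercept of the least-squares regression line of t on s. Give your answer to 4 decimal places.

n = 7, Σx = 97, Σy = 216.16, Σxy = 3298.74, Σx² = 1535
Sxx = Σx² − (Σx)²/n = 1535 − 1344.142857 = 190.857143
Sxy = Σxy − (Σx)(Σy)/n = 3298.74 − 2995.36 = 303.38
b = Sxy/Sxx = 303.38/190.857143 = 1.589566
a = ȳ − b·x̄ = 30.88 − 1.589566·13.857143 = 8.853159

8.8532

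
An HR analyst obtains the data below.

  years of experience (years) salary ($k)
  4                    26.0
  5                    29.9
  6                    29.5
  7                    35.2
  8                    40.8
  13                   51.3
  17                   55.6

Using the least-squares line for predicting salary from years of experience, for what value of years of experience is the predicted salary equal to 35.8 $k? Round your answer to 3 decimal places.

7.500

n = 7, Σx = 60, Σy = 268.3, Σxy = 2615.4, Σx² = 648
Sxx = Σx² − (Σx)²/n = 648 − 514.285714 = 133.714286
Sxy = Σxy − (Σx)(Σy)/n = 2615.4 − 2299.714286 = 315.685714
b = Sxy/Sxx = 315.685714/133.714286 = 2.360897
a = ȳ − b·x̄ = 38.328571 − 2.360897·8.571429 = 18.092308
Set a + b·x = 35.8: x = (35.8 − 18.092308) / 2.360897 = 7.500407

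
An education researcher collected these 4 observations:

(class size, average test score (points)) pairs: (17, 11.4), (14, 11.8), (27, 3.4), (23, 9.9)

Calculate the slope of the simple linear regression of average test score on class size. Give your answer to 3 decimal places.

-0.590

n = 4, Σx = 81, Σy = 36.5, Σxy = 678.5, Σx² = 1743
Sxx = Σx² − (Σx)²/n = 1743 − 1640.25 = 102.75
Sxy = Σxy − (Σx)(Σy)/n = 678.5 − 739.125 = -60.625
b = Sxy/Sxx = -60.625/102.75 = -0.590024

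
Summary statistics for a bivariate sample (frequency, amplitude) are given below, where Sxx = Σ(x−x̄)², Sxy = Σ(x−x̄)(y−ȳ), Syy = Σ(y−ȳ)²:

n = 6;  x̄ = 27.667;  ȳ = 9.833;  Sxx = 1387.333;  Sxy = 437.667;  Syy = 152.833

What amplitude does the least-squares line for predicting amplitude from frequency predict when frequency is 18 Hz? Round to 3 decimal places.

b = Sxy/Sxx = 437.667/1387.333 = 0.315474
a = ȳ − b·x̄ = 9.833 − 0.315474·27.667 = 1.104791
ŷ(18) = a + b·18 = 1.104791 + 0.315474·18 = 6.783316

6.783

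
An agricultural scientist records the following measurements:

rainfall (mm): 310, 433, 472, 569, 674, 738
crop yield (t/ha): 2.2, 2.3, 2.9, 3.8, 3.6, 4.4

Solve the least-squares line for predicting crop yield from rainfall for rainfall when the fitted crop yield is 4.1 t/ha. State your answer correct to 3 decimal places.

706.612

n = 6, Σx = 3196, Σy = 19.2, Σxy = 10882.5, Σx² = 1829054
Sxx = Σx² − (Σx)²/n = 1829054 − 1702402.666667 = 126651.333333
Sxy = Σxy − (Σx)(Σy)/n = 10882.5 − 10227.2 = 655.3
b = Sxy/Sxx = 655.3/126651.333333 = 0.005174
a = ȳ − b·x̄ = 3.2 − 0.005174·532.666667 = 0.443957
Set a + b·x = 4.1: x = (4.1 − 0.443957) / 0.005174 = 706.611730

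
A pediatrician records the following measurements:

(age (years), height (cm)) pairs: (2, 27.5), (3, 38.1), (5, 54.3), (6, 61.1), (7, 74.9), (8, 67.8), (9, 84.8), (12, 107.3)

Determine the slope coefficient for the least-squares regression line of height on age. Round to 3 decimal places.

7.732

n = 8, Σx = 52, Σy = 515.8, Σxy = 3924.9, Σx² = 412
Sxx = Σx² − (Σx)²/n = 412 − 338 = 74
Sxy = Σxy − (Σx)(Σy)/n = 3924.9 − 3352.7 = 572.2
b = Sxy/Sxx = 572.2/74 = 7.732432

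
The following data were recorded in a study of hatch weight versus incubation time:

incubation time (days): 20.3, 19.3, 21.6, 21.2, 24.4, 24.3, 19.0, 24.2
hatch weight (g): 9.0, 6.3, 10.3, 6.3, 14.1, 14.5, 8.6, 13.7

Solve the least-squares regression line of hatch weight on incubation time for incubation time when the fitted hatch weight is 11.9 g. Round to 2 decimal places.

22.94

n = 8, Σx = 174.3, Σy = 82.8, Σxy = 1851.66, Σx² = 3833.07
Sxx = Σx² − (Σx)²/n = 3833.07 − 3797.56125 = 35.50875
Sxy = Σxy − (Σx)(Σy)/n = 1851.66 − 1804.005 = 47.655
b = Sxy/Sxx = 47.655/35.50875 = 1.342064
a = ȳ − b·x̄ = 10.35 − 1.342064·21.7875 = -18.890210
Set a + b·x = 11.9: x = (11.9 − (-18.890210)) / 1.342064 = 22.942438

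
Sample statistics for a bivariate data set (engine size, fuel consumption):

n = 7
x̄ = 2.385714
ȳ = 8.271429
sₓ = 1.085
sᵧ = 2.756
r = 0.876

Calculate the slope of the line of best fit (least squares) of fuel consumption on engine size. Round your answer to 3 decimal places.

b = r · sᵧ/sₓ = 0.876 · 2.756/1.085 = 2.225121

2.225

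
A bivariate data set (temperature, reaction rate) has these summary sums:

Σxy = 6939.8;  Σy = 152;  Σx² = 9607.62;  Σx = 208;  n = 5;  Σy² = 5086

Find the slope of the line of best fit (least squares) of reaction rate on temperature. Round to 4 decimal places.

Sxx = Σx² − (Σx)²/n = 9607.62 − 8652.8 = 954.82
Sxy = Σxy − (Σx)(Σy)/n = 6939.8 − 6323.2 = 616.6
b = Sxy/Sxx = 616.6/954.82 = 0.645776

0.6458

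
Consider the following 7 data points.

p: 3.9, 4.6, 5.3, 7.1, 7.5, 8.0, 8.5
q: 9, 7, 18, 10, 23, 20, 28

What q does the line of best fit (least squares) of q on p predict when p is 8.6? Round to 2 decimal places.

n = 7, Σx = 44.9, Σy = 115, Σxy = 804.2, Σx² = 307.37
Sxx = Σx² − (Σx)²/n = 307.37 − 288.001429 = 19.368571
Sxy = Σxy − (Σx)(Σy)/n = 804.2 − 737.642857 = 66.557143
b = Sxy/Sxx = 66.557143/19.368571 = 3.436348
a = ȳ − b·x̄ = 16.428571 − 3.436348·6.414286 = -5.613144
ŷ(8.6) = a + b·8.6 = -5.613144 + 3.436348·8.6 = 23.939445

23.94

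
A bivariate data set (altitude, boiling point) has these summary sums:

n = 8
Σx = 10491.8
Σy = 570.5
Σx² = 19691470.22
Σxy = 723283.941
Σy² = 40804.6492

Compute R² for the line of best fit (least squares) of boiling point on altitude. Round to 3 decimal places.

Sxx = Σx² − (Σx)²/n = 19691470.22 − 13759733.405 = 5931736.815
Sxy = Σxy − (Σx)(Σy)/n = 723283.941 − 748196.4875 = -24912.5465
Syy = Σy² − (Σy)²/n = 40804.6492 − 40683.78125 = 120.86795
R² = Sxy²/(Sxx·Syy) = (-24912.5465)²/(5931736.815·120.86795) = 0.865652

0.866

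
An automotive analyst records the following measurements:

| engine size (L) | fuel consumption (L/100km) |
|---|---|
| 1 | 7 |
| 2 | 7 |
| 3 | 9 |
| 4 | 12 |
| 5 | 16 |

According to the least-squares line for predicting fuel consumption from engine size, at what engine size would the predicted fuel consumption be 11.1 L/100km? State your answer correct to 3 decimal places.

n = 5, Σx = 15, Σy = 51, Σxy = 176, Σx² = 55
Sxx = Σx² − (Σx)²/n = 55 − 45 = 10
Sxy = Σxy − (Σx)(Σy)/n = 176 − 153 = 23
b = Sxy/Sxx = 23/10 = 2.3
a = ȳ − b·x̄ = 10.2 − 2.3·3 = 3.3
Set a + b·x = 11.1: x = (11.1 − 3.3) / 2.3 = 3.391304

3.391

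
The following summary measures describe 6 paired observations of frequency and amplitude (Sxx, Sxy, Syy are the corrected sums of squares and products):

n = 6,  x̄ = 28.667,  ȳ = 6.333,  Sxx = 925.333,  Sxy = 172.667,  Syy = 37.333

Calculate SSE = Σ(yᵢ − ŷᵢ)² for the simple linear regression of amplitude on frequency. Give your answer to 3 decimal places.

b = Sxy/Sxx = 172.667/925.333 = 0.186600
SSE = Syy − b·Sxy = 37.333 − 0.186600·172.667 = 5.113364

5.113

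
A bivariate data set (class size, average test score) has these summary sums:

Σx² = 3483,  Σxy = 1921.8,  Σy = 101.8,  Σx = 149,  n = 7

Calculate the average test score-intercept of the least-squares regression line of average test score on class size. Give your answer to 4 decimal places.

Sxx = Σx² − (Σx)²/n = 3483 − 3171.571429 = 311.428571
Sxy = Σxy − (Σx)(Σy)/n = 1921.8 − 2166.885714 = -245.085714
b = Sxy/Sxx = -245.085714/311.428571 = -0.786972
a = ȳ − b·x̄ = 14.542857 − (-0.786972)·21.285714 = 31.294128

31.2941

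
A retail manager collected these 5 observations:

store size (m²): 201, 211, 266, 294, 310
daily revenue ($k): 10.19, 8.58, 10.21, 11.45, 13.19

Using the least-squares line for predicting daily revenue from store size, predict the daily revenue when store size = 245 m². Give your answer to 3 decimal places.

10.387

n = 5, Σx = 1282, Σy = 53.62, Σxy = 14029.63, Σx² = 338214
Sxx = Σx² − (Σx)²/n = 338214 − 328704.8 = 9509.2
Sxy = Σxy − (Σx)(Σy)/n = 14029.63 − 13748.168 = 281.462
b = Sxy/Sxx = 281.462/9509.2 = 0.029599
a = ȳ − b·x̄ = 10.724 − 0.029599·256.4 = 3.134838
ŷ(245) = a + b·245 = 3.134838 + 0.029599·245 = 10.386572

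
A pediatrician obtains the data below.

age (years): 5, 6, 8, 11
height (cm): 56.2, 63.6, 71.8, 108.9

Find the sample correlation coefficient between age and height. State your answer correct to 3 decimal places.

0.975

n = 4, Σx = 30, Σy = 300.5, Σxy = 2434.9, Σx² = 246, Σy² = 24217.85
Sxx = Σx² − (Σx)²/n = 246 − 225 = 21
Sxy = Σxy − (Σx)(Σy)/n = 2434.9 − 2253.75 = 181.15
Syy = Σy² − (Σy)²/n = 24217.85 − 22575.0625 = 1642.7875
r = Sxy/√(Sxx·Syy) = 181.15/√(34498.5375) = 181.15/185.737819 = 0.975299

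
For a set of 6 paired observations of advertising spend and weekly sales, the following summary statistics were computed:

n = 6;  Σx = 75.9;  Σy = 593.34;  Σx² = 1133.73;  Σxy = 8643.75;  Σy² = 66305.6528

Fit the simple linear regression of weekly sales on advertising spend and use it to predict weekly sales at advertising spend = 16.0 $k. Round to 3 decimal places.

120.851

Sxx = Σx² − (Σx)²/n = 1133.73 − 960.135 = 173.595
Sxy = Σxy − (Σx)(Σy)/n = 8643.75 − 7505.751 = 1137.999
b = Sxy/Sxx = 1137.999/173.595 = 6.555483
a = ȳ − b·x̄ = 98.89 − 6.555483·12.65 = 15.963145
ŷ(16.0) = a + b·16.0 = 15.963145 + 6.555483·16 = 120.850867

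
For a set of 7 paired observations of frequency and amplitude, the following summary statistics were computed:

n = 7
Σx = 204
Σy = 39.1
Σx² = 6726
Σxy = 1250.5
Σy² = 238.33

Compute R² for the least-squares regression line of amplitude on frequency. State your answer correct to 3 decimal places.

Sxx = Σx² − (Σx)²/n = 6726 − 5945.142857 = 780.857143
Sxy = Σxy − (Σx)(Σy)/n = 1250.5 − 1139.485714 = 111.014286
Syy = Σy² − (Σy)²/n = 238.33 − 218.401429 = 19.928571
R² = Sxy²/(Sxx·Syy) = (111.014286)²/(780.857143·19.928571) = 0.791972

0.792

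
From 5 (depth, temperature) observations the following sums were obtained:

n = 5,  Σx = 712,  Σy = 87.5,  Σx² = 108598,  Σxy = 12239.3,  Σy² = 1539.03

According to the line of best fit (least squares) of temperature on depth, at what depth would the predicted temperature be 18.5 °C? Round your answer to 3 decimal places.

109.735

Sxx = Σx² − (Σx)²/n = 108598 − 101388.8 = 7209.2
Sxy = Σxy − (Σx)(Σy)/n = 12239.3 − 12460 = -220.7
b = Sxy/Sxx = -220.7/7209.2 = -0.030614
a = ȳ − b·x̄ = 17.5 − (-0.030614)·142.4 = 21.859385
Set a + b·x = 18.5: x = (18.5 − 21.859385) / (-0.030614) = 109.734844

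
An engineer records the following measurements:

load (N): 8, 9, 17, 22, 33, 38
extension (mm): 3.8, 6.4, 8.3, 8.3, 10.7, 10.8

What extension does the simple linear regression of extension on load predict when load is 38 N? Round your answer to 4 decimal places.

11.4229

n = 6, Σx = 127, Σy = 48.3, Σxy = 1175.2, Σx² = 3451
Sxx = Σx² − (Σx)²/n = 3451 − 2688.166667 = 762.833333
Sxy = Σxy − (Σx)(Σy)/n = 1175.2 − 1022.35 = 152.85
b = Sxy/Sxx = 152.85/762.833333 = 0.200371
a = ȳ − b·x̄ = 8.05 − 0.200371·21.166667 = 3.808805
ŷ(38) = a + b·38 = 3.808805 + 0.200371·38 = 11.422919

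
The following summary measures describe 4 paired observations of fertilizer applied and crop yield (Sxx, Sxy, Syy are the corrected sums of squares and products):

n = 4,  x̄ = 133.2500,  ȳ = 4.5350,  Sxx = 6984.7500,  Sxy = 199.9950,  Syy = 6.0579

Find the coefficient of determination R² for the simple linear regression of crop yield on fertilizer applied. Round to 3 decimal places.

0.945

R² = Sxy²/(Sxx·Syy) = (199.995)²/(6984.75·6.0579) = 0.945291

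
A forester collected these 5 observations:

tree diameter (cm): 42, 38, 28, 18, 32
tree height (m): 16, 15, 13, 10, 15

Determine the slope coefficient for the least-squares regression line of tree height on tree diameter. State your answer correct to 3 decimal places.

0.247

n = 5, Σx = 158, Σy = 69, Σxy = 2266, Σx² = 5340
Sxx = Σx² − (Σx)²/n = 5340 − 4992.8 = 347.2
Sxy = Σxy − (Σx)(Σy)/n = 2266 − 2180.4 = 85.6
b = Sxy/Sxx = 85.6/347.2 = 0.246544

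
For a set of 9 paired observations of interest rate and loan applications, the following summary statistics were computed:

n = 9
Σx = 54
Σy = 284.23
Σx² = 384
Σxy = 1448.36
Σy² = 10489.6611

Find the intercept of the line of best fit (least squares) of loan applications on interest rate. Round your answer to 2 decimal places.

Sxx = Σx² − (Σx)²/n = 384 − 324 = 60
Sxy = Σxy − (Σx)(Σy)/n = 1448.36 − 1705.38 = -257.02
b = Sxy/Sxx = -257.02/60 = -4.283667
a = ȳ − b·x̄ = 31.581111 − (-4.283667)·6 = 57.283111

57.28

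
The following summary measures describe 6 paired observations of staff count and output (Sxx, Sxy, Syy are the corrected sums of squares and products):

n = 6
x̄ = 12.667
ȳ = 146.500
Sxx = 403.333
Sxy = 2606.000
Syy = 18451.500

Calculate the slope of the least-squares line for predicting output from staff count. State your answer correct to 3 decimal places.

6.461

b = Sxy/Sxx = 2606/403.333 = 6.461162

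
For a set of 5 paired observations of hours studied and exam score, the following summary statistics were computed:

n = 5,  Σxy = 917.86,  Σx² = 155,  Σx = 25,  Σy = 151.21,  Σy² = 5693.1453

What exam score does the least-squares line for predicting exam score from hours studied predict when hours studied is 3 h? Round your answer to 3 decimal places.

19.455

Sxx = Σx² − (Σx)²/n = 155 − 125 = 30
Sxy = Σxy − (Σx)(Σy)/n = 917.86 − 756.05 = 161.81
b = Sxy/Sxx = 161.81/30 = 5.393667
a = ȳ − b·x̄ = 30.242 − 5.393667·5 = 3.273667
ŷ(3) = a + b·3 = 3.273667 + 5.393667·3 = 19.454667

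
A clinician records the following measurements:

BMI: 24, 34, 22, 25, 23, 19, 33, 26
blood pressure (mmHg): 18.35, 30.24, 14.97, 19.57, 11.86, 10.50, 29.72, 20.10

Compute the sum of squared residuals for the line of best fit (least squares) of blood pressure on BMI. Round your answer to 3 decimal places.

n = 8, Σx = 206, Σy = 155.31, Σxy = 4262.79, Σx² = 5496, Σy² = 3396.4639
Sxx = Σx² − (Σx)²/n = 5496 − 5304.5 = 191.5
Sxy = Σxy − (Σx)(Σy)/n = 4262.79 − 3999.2325 = 263.5575
Syy = Σy² − (Σy)²/n = 3396.4639 − 3015.149513 = 381.314388
b = Sxy/Sxx = 263.5575/191.5 = 1.376279
SSE = Syy − b·Sxy = 381.314388 − 1.376279·263.5575 = 18.585637

18.586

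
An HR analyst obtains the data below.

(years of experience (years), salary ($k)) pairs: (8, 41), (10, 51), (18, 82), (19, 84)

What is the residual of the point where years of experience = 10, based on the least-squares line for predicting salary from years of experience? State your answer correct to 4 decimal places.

1.1563

n = 4, Σx = 55, Σy = 258, Σxy = 3910, Σx² = 849
Sxx = Σx² − (Σx)²/n = 849 − 756.25 = 92.75
Sxy = Σxy − (Σx)(Σy)/n = 3910 − 3547.5 = 362.5
b = Sxy/Sxx = 362.5/92.75 = 3.908356
a = ȳ − b·x̄ = 64.5 − 3.908356·13.75 = 10.760108
ŷ(10) = 10.760108 + 3.908356·10 = 49.843666
residual = y − ŷ = 51 − 49.843666 = 1.156334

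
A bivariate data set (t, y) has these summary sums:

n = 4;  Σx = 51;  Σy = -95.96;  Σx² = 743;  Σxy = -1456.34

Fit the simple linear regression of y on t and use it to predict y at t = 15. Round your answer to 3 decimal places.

-29.639

Sxx = Σx² − (Σx)²/n = 743 − 650.25 = 92.75
Sxy = Σxy − (Σx)(Σy)/n = -1456.34 − (-1223.49) = -232.85
b = Sxy/Sxx = -232.85/92.75 = -2.510512
a = ȳ − b·x̄ = -23.99 − (-2.510512)·12.75 = 8.019030
ŷ(15) = a + b·15 = 8.019030 + (-2.510512)·15 = -29.638652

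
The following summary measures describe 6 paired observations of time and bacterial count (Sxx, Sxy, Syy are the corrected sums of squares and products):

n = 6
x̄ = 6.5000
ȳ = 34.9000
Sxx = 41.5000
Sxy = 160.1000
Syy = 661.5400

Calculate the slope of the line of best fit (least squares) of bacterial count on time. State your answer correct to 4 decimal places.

3.8578

b = Sxy/Sxx = 160.1/41.5 = 3.857831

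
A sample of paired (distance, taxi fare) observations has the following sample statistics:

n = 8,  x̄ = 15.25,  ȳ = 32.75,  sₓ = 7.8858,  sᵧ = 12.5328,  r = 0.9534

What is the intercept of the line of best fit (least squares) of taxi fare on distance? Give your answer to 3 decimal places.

b = r · sᵧ/sₓ = 0.9534 · 12.5328/7.8858 = 1.515226
a = ȳ − b·x̄ = 32.75 − 1.515226·15.25 = 9.642799

9.643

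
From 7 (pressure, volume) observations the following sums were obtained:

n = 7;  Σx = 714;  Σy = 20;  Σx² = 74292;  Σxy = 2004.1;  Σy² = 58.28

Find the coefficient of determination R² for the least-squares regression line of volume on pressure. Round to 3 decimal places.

0.774

Sxx = Σx² − (Σx)²/n = 74292 − 72828 = 1464
Sxy = Σxy − (Σx)(Σy)/n = 2004.1 − 2040 = -35.9
Syy = Σy² − (Σy)²/n = 58.28 − 57.142857 = 1.137143
R² = Sxy²/(Sxx·Syy) = (-35.9)²/(1464·1.137143) = 0.774164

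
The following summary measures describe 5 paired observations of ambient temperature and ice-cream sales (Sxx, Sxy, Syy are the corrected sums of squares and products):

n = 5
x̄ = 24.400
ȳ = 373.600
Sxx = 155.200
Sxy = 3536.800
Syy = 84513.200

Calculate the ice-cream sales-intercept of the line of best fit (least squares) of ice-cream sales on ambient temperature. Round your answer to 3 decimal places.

-182.443

b = Sxy/Sxx = 3536.8/155.2 = 22.788660
a = ȳ − b·x̄ = 373.6 − 22.788660·24.4 = -182.443299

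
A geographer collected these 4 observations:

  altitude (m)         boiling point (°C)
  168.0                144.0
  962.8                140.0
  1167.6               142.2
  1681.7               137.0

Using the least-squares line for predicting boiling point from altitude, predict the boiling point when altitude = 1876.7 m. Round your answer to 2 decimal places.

n = 4, Σx = 3980.1, Σy = 563.2, Σxy = 555409.62, Σx² = 5146612.49
Sxx = Σx² − (Σx)²/n = 5146612.49 − 3960299.0025 = 1186313.4875
Sxy = Σxy − (Σx)(Σy)/n = 555409.62 − 560398.08 = -4988.46
b = Sxy/Sxx = -4988.46/1186313.4875 = -0.004205
a = ȳ − b·x̄ = 140.8 − (-0.004205)·995.025 = 144.984090
ŷ(1876.7) = a + b·1876.7 = 144.984090 + (-0.004205)·1876.7 = 137.092548

137.09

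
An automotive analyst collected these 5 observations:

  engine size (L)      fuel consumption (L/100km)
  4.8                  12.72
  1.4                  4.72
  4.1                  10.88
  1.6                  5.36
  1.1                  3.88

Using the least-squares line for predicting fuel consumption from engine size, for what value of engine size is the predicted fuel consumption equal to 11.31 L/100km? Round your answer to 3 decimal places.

n = 5, Σx = 13, Σy = 37.56, Σxy = 125.116, Σx² = 45.58
Sxx = Σx² − (Σx)²/n = 45.58 − 33.8 = 11.78
Sxy = Σxy − (Σx)(Σy)/n = 125.116 − 97.656 = 27.46
b = Sxy/Sxx = 27.46/11.78 = 2.331070
a = ȳ − b·x̄ = 7.512 − 2.331070·2.6 = 1.451219
Set a + b·x = 11.31: x = (11.31 − 1.451219) / 2.331070 = 4.229295

4.229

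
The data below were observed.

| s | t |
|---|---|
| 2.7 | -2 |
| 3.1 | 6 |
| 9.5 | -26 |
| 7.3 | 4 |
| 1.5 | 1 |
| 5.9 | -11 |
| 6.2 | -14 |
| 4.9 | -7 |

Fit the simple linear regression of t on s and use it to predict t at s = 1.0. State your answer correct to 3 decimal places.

5.522

n = 8, Σx = 41.1, Σy = -49, Σxy = -389.1, Σx² = 259.95
Sxx = Σx² − (Σx)²/n = 259.95 − 211.15125 = 48.79875
Sxy = Σxy − (Σx)(Σy)/n = -389.1 − (-251.7375) = -137.3625
b = Sxy/Sxx = -137.3625/48.79875 = -2.814877
a = ȳ − b·x̄ = -6.125 − (-2.814877)·5.1375 = 8.336433
ŷ(1.0) = a + b·1.0 = 8.336433 + (-2.814877)·1 = 5.521555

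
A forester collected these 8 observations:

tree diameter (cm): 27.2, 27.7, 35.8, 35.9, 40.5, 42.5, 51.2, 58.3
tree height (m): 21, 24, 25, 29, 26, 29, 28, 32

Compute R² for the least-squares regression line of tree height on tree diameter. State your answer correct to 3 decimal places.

n = 8, Σx = 319.1, Σy = 214, Σxy = 8756.8, Σx² = 13544.41, Σy² = 5808
Sxx = Σx² − (Σx)²/n = 13544.41 − 12728.10125 = 816.30875
Sxy = Σxy − (Σx)(Σy)/n = 8756.8 − 8535.925 = 220.875
Syy = Σy² − (Σy)²/n = 5808 − 5724.5 = 83.5
R² = Sxy²/(Sxx·Syy) = (220.875)²/(816.30875·83.5) = 0.715735

0.716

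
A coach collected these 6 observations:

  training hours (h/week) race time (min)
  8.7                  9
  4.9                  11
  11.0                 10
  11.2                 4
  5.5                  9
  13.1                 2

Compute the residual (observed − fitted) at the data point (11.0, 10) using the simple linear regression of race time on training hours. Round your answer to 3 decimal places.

n = 6, Σx = 54.4, Σy = 45, Σxy = 362.7, Σx² = 548
Sxx = Σx² − (Σx)²/n = 548 − 493.226667 = 54.773333
Sxy = Σxy − (Σx)(Σy)/n = 362.7 − 408 = -45.3
b = Sxy/Sxx = -45.3/54.773333 = -0.827045
a = ȳ − b·x̄ = 7.5 − (-0.827045)·9.066667 = 14.998539
ŷ(11.0) = 14.998539 + (-0.827045)·11 = 5.901047
residual = y − ŷ = 10 − 5.901047 = 4.098953

4.099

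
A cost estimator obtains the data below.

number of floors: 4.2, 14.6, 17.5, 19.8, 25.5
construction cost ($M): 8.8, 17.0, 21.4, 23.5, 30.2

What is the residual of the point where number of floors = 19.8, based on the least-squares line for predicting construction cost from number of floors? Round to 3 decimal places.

n = 5, Σx = 81.6, Σy = 100.9, Σxy = 1895.06, Σx² = 1579.34
Sxx = Σx² − (Σx)²/n = 1579.34 − 1331.712 = 247.628
Sxy = Σxy − (Σx)(Σy)/n = 1895.06 − 1646.688 = 248.372
b = Sxy/Sxx = 248.372/247.628 = 1.003005
a = ȳ − b·x̄ = 20.18 − 1.003005·16.32 = 3.810966
ŷ(19.8) = 3.810966 + 1.003005·19.8 = 23.670456
residual = y − ŷ = 23.5 − 23.670456 = -0.170456

-0.170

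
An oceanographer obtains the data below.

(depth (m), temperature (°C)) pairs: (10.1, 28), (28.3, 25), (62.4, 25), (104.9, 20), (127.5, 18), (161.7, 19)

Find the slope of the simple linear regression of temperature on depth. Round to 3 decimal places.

-0.064

n = 6, Σx = 494.9, Σy = 135, Σxy = 10015.6, Σx² = 58203.81
Sxx = Σx² − (Σx)²/n = 58203.81 − 40821.001667 = 17382.808333
Sxy = Σxy − (Σx)(Σy)/n = 10015.6 − 11135.25 = -1119.65
b = Sxy/Sxx = -1119.65/17382.808333 = -0.064411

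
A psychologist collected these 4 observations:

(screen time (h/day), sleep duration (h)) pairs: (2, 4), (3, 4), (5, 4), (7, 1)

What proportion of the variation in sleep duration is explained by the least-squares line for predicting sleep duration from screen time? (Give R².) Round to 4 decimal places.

0.6836

n = 4, Σx = 17, Σy = 13, Σxy = 47, Σx² = 87, Σy² = 49
Sxx = Σx² − (Σx)²/n = 87 − 72.25 = 14.75
Sxy = Σxy − (Σx)(Σy)/n = 47 − 55.25 = -8.25
Syy = Σy² − (Σy)²/n = 49 − 42.25 = 6.75
R² = Sxy²/(Sxx·Syy) = (-8.25)²/(14.75·6.75) = 0.683616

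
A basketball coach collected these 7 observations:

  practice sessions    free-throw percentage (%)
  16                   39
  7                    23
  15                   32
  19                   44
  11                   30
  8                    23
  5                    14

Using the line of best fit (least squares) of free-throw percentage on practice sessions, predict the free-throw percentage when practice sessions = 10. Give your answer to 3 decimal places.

26.283

n = 7, Σx = 81, Σy = 205, Σxy = 2685, Σx² = 1101
Sxx = Σx² − (Σx)²/n = 1101 − 937.285714 = 163.714286
Sxy = Σxy − (Σx)(Σy)/n = 2685 − 2372.142857 = 312.857143
b = Sxy/Sxx = 312.857143/163.714286 = 1.910995
a = ȳ − b·x̄ = 29.285714 − 1.910995·11.571429 = 7.172775
ŷ(10) = a + b·10 = 7.172775 + 1.910995·10 = 26.282723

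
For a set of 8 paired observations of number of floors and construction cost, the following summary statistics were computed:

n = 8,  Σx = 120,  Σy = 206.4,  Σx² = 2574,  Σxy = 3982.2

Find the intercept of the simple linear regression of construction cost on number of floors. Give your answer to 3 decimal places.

8.626

Sxx = Σx² − (Σx)²/n = 2574 − 1800 = 774
Sxy = Σxy − (Σx)(Σy)/n = 3982.2 − 3096 = 886.2
b = Sxy/Sxx = 886.2/774 = 1.144961
a = ȳ − b·x̄ = 25.8 − 1.144961·15 = 8.625581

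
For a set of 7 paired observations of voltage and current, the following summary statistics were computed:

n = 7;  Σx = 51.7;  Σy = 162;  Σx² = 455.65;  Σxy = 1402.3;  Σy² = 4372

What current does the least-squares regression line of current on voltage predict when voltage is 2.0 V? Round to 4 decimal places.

8.1249

Sxx = Σx² − (Σx)²/n = 455.65 − 381.841429 = 73.808571
Sxy = Σxy − (Σx)(Σy)/n = 1402.3 − 1196.485714 = 205.814286
b = Sxy/Sxx = 205.814286/73.808571 = 2.788488
a = ȳ − b·x̄ = 23.142857 − 2.788488·7.385714 = 2.547884
ŷ(2.0) = a + b·2.0 = 2.547884 + 2.788488·2 = 8.124860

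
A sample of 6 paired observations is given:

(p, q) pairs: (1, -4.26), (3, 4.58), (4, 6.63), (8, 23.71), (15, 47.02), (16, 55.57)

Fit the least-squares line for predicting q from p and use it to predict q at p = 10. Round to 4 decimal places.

n = 6, Σx = 47, Σy = 133.25, Σxy = 1820.1, Σx² = 571
Sxx = Σx² − (Σx)²/n = 571 − 368.166667 = 202.833333
Sxy = Σxy − (Σx)(Σy)/n = 1820.1 − 1043.791667 = 776.308333
b = Sxy/Sxx = 776.308333/202.833333 = 3.827321
a = ȳ − b·x̄ = 22.208333 − 3.827321·7.833333 = -7.772350
ŷ(10) = a + b·10 = -7.772350 + 3.827321·10 = 30.500863

30.5009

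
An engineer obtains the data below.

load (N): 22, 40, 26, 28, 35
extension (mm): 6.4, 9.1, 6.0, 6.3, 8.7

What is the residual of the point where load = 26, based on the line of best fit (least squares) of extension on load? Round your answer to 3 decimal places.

n = 5, Σx = 151, Σy = 36.5, Σxy = 1141.7, Σx² = 4769
Sxx = Σx² − (Σx)²/n = 4769 − 4560.2 = 208.8
Sxy = Σxy − (Σx)(Σy)/n = 1141.7 − 1102.3 = 39.4
b = Sxy/Sxx = 39.4/208.8 = 0.188697
a = ȳ − b·x̄ = 7.3 − 0.188697·30.2 = 1.601341
ŷ(26) = 1.601341 + 0.188697·26 = 6.507471
residual = y − ŷ = 6.0 − 6.507471 = -0.507471

-0.507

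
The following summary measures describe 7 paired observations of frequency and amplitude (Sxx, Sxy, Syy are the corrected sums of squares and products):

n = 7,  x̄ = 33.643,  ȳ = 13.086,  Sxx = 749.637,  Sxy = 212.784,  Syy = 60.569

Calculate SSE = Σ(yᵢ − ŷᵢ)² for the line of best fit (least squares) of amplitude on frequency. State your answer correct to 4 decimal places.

0.1704

b = Sxy/Sxx = 212.784/749.637 = 0.283849
SSE = Syy − b·Sxy = 60.569 − 0.283849·212.784 = 0.170393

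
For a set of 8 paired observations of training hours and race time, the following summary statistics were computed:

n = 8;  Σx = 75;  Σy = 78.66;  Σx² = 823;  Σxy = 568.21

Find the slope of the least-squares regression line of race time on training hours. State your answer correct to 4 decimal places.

-1.4117

Sxx = Σx² − (Σx)²/n = 823 − 703.125 = 119.875
Sxy = Σxy − (Σx)(Σy)/n = 568.21 − 737.4375 = -169.2275
b = Sxy/Sxx = -169.2275/119.875 = -1.411700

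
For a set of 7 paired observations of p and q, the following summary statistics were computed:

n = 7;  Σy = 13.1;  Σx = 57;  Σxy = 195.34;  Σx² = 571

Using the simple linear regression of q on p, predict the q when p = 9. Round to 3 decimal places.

Sxx = Σx² − (Σx)²/n = 571 − 464.142857 = 106.857143
Sxy = Σxy − (Σx)(Σy)/n = 195.34 − 106.671429 = 88.668571
b = Sxy/Sxx = 88.668571/106.857143 = 0.829786
a = ȳ − b·x̄ = 1.871429 − 0.829786·8.142857 = -4.885401
ŷ(9) = a + b·9 = -4.885401 + 0.829786·9 = 2.582674

2.583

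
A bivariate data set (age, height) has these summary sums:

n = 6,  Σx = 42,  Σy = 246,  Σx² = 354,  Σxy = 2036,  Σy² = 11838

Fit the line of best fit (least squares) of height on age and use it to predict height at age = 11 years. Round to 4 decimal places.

Sxx = Σx² − (Σx)²/n = 354 − 294 = 60
Sxy = Σxy − (Σx)(Σy)/n = 2036 − 1722 = 314
b = Sxy/Sxx = 314/60 = 5.233333
a = ȳ − b·x̄ = 41 − 5.233333·7 = 4.366667
ŷ(11) = a + b·11 = 4.366667 + 5.233333·11 = 61.933333

61.9333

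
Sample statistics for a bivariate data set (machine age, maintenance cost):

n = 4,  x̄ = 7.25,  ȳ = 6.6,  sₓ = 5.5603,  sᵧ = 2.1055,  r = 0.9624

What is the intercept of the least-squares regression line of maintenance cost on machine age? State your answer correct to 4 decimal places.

3.9579

b = r · sᵧ/sₓ = 0.9624 · 2.1055/5.5603 = 0.364429
a = ȳ − b·x̄ = 6.6 − 0.364429·7.25 = 3.957892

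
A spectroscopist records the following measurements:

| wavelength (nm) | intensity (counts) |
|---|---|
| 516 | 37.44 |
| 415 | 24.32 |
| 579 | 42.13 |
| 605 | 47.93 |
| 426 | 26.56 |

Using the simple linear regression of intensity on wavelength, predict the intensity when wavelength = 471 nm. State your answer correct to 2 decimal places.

n = 5, Σx = 2541, Σy = 178.38, Σxy = 94117.32, Σx² = 1321223
Sxx = Σx² − (Σx)²/n = 1321223 − 1291336.2 = 29886.8
Sxy = Σxy − (Σx)(Σy)/n = 94117.32 − 90652.716 = 3464.604
b = Sxy/Sxx = 3464.604/29886.8 = 0.115924
a = ȳ − b·x̄ = 35.676 − 0.115924·508.2 = -23.236689
ŷ(471) = a + b·471 = -23.236689 + 0.115924·471 = 31.363619

31.36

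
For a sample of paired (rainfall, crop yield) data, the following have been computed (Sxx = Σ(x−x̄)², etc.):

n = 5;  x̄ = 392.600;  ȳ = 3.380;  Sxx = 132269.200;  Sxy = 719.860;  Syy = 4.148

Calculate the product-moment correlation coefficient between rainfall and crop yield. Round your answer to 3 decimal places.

0.972

r = Sxy/√(Sxx·Syy) = 719.86/√(548652.6416) = 719.86/740.710903 = 0.971850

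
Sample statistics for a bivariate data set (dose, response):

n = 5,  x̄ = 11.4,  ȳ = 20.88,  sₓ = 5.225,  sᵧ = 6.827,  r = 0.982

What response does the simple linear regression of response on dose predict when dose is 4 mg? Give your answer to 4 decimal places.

b = r · sᵧ/sₓ = 0.982 · 6.827/5.225 = 1.283084
a = ȳ − b·x̄ = 20.88 − 1.283084·11.4 = 6.252842
ŷ(4) = a + b·4 = 6.252842 + 1.283084·4 = 11.385178

11.3852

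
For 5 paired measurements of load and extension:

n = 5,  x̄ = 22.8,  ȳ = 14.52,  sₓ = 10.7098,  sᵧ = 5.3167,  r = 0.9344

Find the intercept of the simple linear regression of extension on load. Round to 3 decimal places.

3.944

b = r · sᵧ/sₓ = 0.9344 · 5.3167/10.7098 = 0.463867
a = ȳ − b·x̄ = 14.52 − 0.463867·22.8 = 3.943829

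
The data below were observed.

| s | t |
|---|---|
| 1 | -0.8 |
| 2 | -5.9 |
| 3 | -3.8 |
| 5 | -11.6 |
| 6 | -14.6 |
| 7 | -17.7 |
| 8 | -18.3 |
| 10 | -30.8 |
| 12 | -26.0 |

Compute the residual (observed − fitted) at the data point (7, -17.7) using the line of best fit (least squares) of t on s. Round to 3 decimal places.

-0.692

n = 9, Σx = 54, Σy = -129.5, Σxy = -1059.9, Σx² = 432
Sxx = Σx² − (Σx)²/n = 432 − 324 = 108
Sxy = Σxy − (Σx)(Σy)/n = -1059.9 − (-777) = -282.9
b = Sxy/Sxx = -282.9/108 = -2.619444
a = ȳ − b·x̄ = -14.388889 − (-2.619444)·6 = 1.327778
ŷ(7) = 1.327778 + (-2.619444)·7 = -17.008333
residual = y − ŷ = -17.7 − (-17.008333) = -0.691667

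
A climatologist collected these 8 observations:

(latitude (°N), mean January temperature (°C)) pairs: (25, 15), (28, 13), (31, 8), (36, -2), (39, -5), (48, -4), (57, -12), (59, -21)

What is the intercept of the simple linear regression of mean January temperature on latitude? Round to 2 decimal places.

35.68

n = 8, Σx = 323, Σy = -8, Σxy = -1395, Σx² = 14221
Sxx = Σx² − (Σx)²/n = 14221 − 13041.125 = 1179.875
Sxy = Σxy − (Σx)(Σy)/n = -1395 − (-323) = -1072
b = Sxy/Sxx = -1072/1179.875 = -0.908571
a = ȳ − b·x̄ = -1 − (-0.908571)·40.375 = 35.683547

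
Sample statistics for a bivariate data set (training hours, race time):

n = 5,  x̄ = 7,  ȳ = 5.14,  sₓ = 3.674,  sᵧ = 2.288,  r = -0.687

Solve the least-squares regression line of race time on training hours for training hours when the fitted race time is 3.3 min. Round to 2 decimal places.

11.30

b = r · sᵧ/sₓ = -0.687 · 2.288/3.674 = -0.427832
a = ȳ − b·x̄ = 5.14 − (-0.427832)·7 = 8.134826
Set a + b·x = 3.3: x = (3.3 − 8.134826) / (-0.427832) = 11.300750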